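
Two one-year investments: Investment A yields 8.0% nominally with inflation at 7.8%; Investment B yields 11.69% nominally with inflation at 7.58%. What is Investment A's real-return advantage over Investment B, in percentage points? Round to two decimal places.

Investment A real return: 1.080/1.078 − 1 = 0.186%.
Investment B real return: 1.1169/1.0758 − 1 = 3.820%.
Difference: 0.186 − 3.820 = -3.634 pp.

-3.63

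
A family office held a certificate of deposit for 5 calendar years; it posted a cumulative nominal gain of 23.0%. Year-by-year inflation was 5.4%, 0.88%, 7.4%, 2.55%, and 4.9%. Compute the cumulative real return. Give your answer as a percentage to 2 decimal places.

Cumulative inflation factor: 1.054 × 1.0088 × 1.074 × 1.0255 × 1.049 ≈ 1.22846.
Nominal growth factor: 1.23000. Real growth factor = 1.23000 / 1.22846 ≈ 1.00125.
Total real return ≈ 0.1253%.

0.13%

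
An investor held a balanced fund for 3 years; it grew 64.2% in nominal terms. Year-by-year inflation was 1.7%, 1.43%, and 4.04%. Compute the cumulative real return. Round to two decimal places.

53.00%

Cumulative inflation factor: 1.017 × 1.0143 × 1.0404 ≈ 1.07322.
Nominal growth factor: 1.64200. Real growth factor = 1.64200 / 1.07322 ≈ 1.52998.
Total real return ≈ 52.9979%.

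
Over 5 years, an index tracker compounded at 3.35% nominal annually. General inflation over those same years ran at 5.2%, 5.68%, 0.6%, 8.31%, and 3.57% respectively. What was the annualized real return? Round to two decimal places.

-1.23%

Cumulative inflation factor: 1.052 × 1.0568 × 1.006 × 1.0831 × 1.0357 ≈ 1.25461.
Nominal growth factor: 1.17910. Real growth factor = 1.17910 / 1.25461 ≈ 0.93982.
Annualized: 0.93982^(1/5) − 1 ≈ -0.01234.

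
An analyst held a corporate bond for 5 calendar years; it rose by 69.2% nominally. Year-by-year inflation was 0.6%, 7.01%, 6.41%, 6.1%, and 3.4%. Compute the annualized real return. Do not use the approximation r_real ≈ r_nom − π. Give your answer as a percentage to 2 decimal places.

Cumulative inflation factor: 1.006 × 1.0701 × 1.0641 × 1.061 × 1.034 ≈ 1.25673.
Nominal growth factor: 1.69200. Real growth factor = 1.69200 / 1.25673 ≈ 1.34636.
Annualized: 1.34636^(1/5) − 1 ≈ 0.06128.

6.13%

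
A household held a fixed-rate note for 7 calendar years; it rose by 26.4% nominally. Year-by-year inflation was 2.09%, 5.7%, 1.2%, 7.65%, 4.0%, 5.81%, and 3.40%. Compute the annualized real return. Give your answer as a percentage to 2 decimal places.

Cumulative inflation factor: 1.0209 × 1.057 × 1.012 × 1.0765 × 1.040 × 1.0581 × 1.0340 ≈ 1.33762.
Nominal growth factor: 1.26400. Real growth factor = 1.26400 / 1.33762 ≈ 0.94496.
Annualized: 0.94496^(1/7) − 1 ≈ -0.00805.

-0.81%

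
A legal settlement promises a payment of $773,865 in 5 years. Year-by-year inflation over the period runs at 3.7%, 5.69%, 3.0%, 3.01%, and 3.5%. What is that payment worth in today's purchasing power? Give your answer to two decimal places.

Price-level factor over 5 years: 1.037 × 1.0569 × 1.030 × 1.0301 × 1.035 ≈ 1.2035651832.
Purchasing power today: $773,865 divided by that factor.

$642,977.22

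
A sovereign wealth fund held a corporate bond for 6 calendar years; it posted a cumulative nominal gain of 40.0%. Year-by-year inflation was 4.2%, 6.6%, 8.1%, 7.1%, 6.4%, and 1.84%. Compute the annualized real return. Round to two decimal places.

0.08%

Cumulative inflation factor: 1.042 × 1.066 × 1.081 × 1.071 × 1.064 × 1.0184 ≈ 1.39348.
Nominal growth factor: 1.40000. Real growth factor = 1.40000 / 1.39348 ≈ 1.00468.
Annualized: 1.00468^(1/6) − 1 ≈ 0.00078.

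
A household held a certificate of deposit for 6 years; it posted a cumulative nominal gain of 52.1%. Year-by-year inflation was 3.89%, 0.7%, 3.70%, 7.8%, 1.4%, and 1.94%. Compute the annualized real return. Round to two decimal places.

Cumulative inflation factor: 1.0389 × 1.007 × 1.0370 × 1.078 × 1.014 × 1.0194 ≈ 1.20888.
Nominal growth factor: 1.52100. Real growth factor = 1.52100 / 1.20888 ≈ 1.25819.
Annualized: 1.25819^(1/6) − 1 ≈ 0.03902.

3.90%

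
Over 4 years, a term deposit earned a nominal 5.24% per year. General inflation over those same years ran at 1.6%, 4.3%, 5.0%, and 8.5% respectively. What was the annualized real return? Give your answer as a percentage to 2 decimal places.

Cumulative inflation factor: 1.016 × 1.043 × 1.050 × 1.085 ≈ 1.20725.
Nominal growth factor: 1.22666. Real growth factor = 1.22666 / 1.20725 ≈ 1.01608.
Annualized: 1.01608^(1/4) − 1 ≈ 0.00400.

0.40%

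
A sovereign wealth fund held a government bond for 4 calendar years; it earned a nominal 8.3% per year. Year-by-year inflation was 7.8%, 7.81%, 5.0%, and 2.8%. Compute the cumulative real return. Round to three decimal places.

Cumulative inflation factor: 1.078 × 1.0781 × 1.050 × 1.028 ≈ 1.25447.
Nominal growth factor: 1.37567. Real growth factor = 1.37567 / 1.25447 ≈ 1.09661.
Total real return ≈ 9.6614%.

9.661%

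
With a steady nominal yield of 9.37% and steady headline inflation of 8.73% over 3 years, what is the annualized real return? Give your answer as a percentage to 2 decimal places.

0.59%

With constant rates the annual real return is the same each year: (1+9.37%)/(1+8.73%) − 1 = 0.00589.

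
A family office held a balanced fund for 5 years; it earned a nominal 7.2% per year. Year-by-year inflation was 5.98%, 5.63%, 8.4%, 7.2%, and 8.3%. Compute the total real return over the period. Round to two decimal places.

Cumulative inflation factor: 1.0598 × 1.0563 × 1.084 × 1.072 × 1.083 ≈ 1.40885.
Nominal growth factor: 1.41571. Real growth factor = 1.41571 / 1.40885 ≈ 1.00487.
Total real return ≈ 0.4871%.

0.49%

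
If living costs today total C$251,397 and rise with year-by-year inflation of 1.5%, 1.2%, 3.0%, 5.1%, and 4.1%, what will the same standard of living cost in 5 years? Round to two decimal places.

C$291,002.90

Cumulative price-level factor: 1.015 × 1.012 × 1.030 × 1.051 × 1.041 ≈ 1.1575432452.
Multiplying C$251,397 by the price-level factor gives the future nominal sum.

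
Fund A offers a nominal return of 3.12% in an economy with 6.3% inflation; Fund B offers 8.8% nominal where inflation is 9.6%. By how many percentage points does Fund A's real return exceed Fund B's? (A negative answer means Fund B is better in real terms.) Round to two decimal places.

Fund A real return: 1.0312/1.063 − 1 = -2.992%.
Fund B real return: 1.088/1.096 − 1 = -0.730%.
Difference: -2.992 − (-0.730) = -2.262 pp.

-2.26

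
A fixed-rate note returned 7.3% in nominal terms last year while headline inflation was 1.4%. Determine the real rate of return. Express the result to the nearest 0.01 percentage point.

Real return via the Fisher equation: (1 + 7.3%)/(1 + 1.4%) − 1 = 1.073/1.014 − 1 ≈ 0.05819.

5.82%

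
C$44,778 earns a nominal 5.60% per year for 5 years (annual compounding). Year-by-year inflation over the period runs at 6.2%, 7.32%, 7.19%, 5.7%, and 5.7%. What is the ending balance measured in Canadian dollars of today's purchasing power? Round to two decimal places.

Nominal value at maturity: C$44,778 × (1 + 5.60%)^5 ≈ C$58,800.94.
Price-level factor over 5 years: 1.062 × 1.0732 × 1.0719 × 1.057 × 1.057 ≈ 1.3649270048.
The maturity value deflated by that factor is the answer in today's purchasing power.

C$43,079.92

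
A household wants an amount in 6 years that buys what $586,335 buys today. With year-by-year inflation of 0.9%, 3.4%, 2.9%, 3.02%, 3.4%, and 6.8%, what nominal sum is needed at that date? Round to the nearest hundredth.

$716,120.71

Cumulative price-level factor: 1.009 × 1.034 × 1.029 × 1.0302 × 1.034 × 1.068 ≈ 1.2213507875.
Multiplying $586,335 by the price-level factor gives the future nominal sum.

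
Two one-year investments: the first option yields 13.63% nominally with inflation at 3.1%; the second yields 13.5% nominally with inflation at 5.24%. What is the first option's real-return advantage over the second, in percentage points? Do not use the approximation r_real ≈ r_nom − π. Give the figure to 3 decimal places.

2.365

The first option real return: 1.1363/1.031 − 1 = 10.2134%.
The second real return: 1.135/1.0524 − 1 = 7.8487%.
Difference: 10.2134 − 7.8487 = 2.3647 pp.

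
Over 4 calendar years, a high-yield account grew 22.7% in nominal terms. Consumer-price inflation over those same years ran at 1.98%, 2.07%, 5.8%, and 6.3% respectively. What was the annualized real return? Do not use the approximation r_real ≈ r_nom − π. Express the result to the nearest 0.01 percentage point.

1.18%

Cumulative inflation factor: 1.0198 × 1.0207 × 1.058 × 1.063 ≈ 1.17066.
Nominal growth factor: 1.22700. Real growth factor = 1.22700 / 1.17066 ≈ 1.04812.
Annualized: 1.04812^(1/4) − 1 ≈ 0.01182.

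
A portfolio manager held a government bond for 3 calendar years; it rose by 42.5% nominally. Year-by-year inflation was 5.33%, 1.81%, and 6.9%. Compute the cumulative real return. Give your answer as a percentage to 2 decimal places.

Cumulative inflation factor: 1.0533 × 1.0181 × 1.069 ≈ 1.14636.
Nominal growth factor: 1.42500. Real growth factor = 1.42500 / 1.14636 ≈ 1.24307.
Total real return ≈ 24.3067%.

24.31%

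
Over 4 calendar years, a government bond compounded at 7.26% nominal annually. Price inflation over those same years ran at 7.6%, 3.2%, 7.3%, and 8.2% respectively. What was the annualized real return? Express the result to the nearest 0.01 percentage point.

0.66%

Cumulative inflation factor: 1.076 × 1.032 × 1.073 × 1.082 ≈ 1.28920.
Nominal growth factor: 1.32358. Real growth factor = 1.32358 / 1.28920 ≈ 1.02667.
Annualized: 1.02667^(1/4) − 1 ≈ 0.00660.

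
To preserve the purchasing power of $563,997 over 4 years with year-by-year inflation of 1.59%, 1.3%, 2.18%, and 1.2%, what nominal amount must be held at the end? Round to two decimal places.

Cumulative price-level factor: 1.0159 × 1.013 × 1.0218 × 1.012 ≈ 1.0641597208.
The nominal amount required is $563,997 scaled up by that factor.

$600,182.89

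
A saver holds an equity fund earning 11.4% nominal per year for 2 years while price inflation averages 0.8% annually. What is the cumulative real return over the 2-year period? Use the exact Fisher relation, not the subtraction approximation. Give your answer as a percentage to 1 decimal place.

The annual real rate is (1+11.4%)/(1+0.8%) − 1 = 10.5159%.
Compounded over 2 years: (1 + 0.105159)^2 − 1 ≈ 0.22138.

22.1%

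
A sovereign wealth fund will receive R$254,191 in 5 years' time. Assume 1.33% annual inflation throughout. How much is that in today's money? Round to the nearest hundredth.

Price-level factor over 5 years: (1 + 1.33%)^5 ≈ 1.0682925832.
Purchasing power today: R$254,191 divided by that factor.

R$237,941.37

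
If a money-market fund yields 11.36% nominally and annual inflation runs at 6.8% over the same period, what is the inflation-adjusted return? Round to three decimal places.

4.270%

Real return via the Fisher equation: (1 + 11.36%)/(1 + 6.8%) − 1 = 1.1136/1.068 − 1 ≈ 0.04270.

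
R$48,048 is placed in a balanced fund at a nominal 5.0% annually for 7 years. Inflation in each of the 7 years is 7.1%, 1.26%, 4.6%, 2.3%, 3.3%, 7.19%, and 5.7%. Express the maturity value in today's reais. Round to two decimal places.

R$49,777.85

Nominal value at maturity: R$48,048 × (1 + 5.0%)^7 ≈ R$67,608.36.
Price-level factor over 7 years: 1.071 × 1.0126 × 1.046 × 1.023 × 1.033 × 1.0719 × 1.057 ≈ 1.3582017693.
The maturity value deflated by that factor is the answer in today's purchasing power.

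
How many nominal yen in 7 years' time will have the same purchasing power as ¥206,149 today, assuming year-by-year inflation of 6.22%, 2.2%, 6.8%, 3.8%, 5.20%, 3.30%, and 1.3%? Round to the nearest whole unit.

¥273,107

Cumulative price-level factor: 1.0622 × 1.022 × 1.068 × 1.038 × 1.0520 × 1.0330 × 1.013 ≈ 1.3248030088.
The nominal amount required is ¥206,149 scaled up by that factor.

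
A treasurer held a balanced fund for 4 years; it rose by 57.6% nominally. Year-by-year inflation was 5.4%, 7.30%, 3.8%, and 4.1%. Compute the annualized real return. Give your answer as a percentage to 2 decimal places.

Cumulative inflation factor: 1.054 × 1.0730 × 1.038 × 1.041 ≈ 1.22205.
Nominal growth factor: 1.57600. Real growth factor = 1.57600 / 1.22205 ≈ 1.28964.
Annualized: 1.28964^(1/4) − 1 ≈ 0.06566.

6.57%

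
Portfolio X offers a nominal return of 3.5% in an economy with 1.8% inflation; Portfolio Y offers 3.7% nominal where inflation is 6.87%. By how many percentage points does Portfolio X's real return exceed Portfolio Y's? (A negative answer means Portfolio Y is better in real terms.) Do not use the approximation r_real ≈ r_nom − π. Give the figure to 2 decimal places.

Portfolio X real return: 1.035/1.018 − 1 = 1.670%.
Portfolio Y real return: 1.037/1.0687 − 1 = -2.966%.
Difference: 1.670 − (-2.966) = 4.636 pp.

4.64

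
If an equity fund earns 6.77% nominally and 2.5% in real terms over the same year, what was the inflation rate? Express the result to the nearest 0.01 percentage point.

From (1+r_nom) = (1+r_real)(1+π), we get 1+π = (1 + 6.77%)/(1 + 2.5%) = 1.0677/1.025 ≈ 1.04166.
So π ≈ 4.1659%.

4.17%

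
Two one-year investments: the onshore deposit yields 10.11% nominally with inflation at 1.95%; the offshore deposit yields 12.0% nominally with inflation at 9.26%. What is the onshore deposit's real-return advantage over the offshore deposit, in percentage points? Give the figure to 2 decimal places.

5.50

The onshore deposit real return: 1.1011/1.0195 − 1 = 8.004%.
The offshore deposit real return: 1.120/1.0926 − 1 = 2.508%.
Difference: 8.004 − 2.508 = 5.496 pp.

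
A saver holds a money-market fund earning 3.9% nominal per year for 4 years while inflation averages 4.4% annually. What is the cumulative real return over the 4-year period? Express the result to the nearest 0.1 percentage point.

The annual real rate is (1+3.9%)/(1+4.4%) − 1 = -0.4789%.
Compounded over 4 years: (1 + -0.004789)^4 − 1 ≈ -0.01902.

-1.9%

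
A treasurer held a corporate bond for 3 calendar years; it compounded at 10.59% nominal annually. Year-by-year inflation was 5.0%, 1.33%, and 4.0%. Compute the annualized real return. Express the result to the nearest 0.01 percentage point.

Cumulative inflation factor: 1.050 × 1.0133 × 1.040 ≈ 1.10652.
Nominal growth factor: 1.35253. Real growth factor = 1.35253 / 1.10652 ≈ 1.22233.
Annualized: 1.22233^(1/3) − 1 ≈ 0.06921.

6.92%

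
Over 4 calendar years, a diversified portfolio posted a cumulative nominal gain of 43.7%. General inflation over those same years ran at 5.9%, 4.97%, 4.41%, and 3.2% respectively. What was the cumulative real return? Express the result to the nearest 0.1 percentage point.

Cumulative inflation factor: 1.059 × 1.0497 × 1.0441 × 1.032 ≈ 1.19780.
Nominal growth factor: 1.43700. Real growth factor = 1.43700 / 1.19780 ≈ 1.19970.
Total real return ≈ 19.9703%.

20.0%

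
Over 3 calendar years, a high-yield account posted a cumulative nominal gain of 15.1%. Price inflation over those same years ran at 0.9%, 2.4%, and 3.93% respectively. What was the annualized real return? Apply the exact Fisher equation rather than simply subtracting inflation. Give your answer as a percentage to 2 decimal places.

2.34%

Cumulative inflation factor: 1.009 × 1.024 × 1.0393 ≈ 1.07382.
Nominal growth factor: 1.15100. Real growth factor = 1.15100 / 1.07382 ≈ 1.07187.
Annualized: 1.07187^(1/3) − 1 ≈ 0.02341.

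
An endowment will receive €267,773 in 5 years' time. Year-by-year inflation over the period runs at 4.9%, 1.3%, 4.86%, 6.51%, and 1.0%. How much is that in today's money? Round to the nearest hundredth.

Price-level factor over 5 years: 1.049 × 1.013 × 1.0486 × 1.0651 × 1.010 ≈ 1.1986890702.
Purchasing power today: €267,773 divided by that factor.

€223,388.21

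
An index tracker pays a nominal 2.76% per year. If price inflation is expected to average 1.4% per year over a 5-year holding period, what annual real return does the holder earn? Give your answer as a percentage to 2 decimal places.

With constant rates the annual real return is the same each year: (1+2.76%)/(1+1.4%) − 1 = 0.01341.

1.34%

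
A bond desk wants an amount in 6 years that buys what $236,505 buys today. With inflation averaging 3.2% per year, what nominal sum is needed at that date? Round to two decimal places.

$285,705.44

Cumulative price-level factor: (1+3.2%)^6 ≈ 1.2080312910.
Multiplying $236,505 by the price-level factor gives the future nominal sum.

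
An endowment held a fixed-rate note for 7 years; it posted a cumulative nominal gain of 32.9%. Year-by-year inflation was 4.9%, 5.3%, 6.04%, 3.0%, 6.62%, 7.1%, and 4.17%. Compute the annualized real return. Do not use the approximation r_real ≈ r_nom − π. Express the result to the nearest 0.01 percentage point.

Cumulative inflation factor: 1.049 × 1.053 × 1.0604 × 1.030 × 1.0662 × 1.071 × 1.0417 ≈ 1.43510.
Nominal growth factor: 1.32900. Real growth factor = 1.32900 / 1.43510 ≈ 0.92607.
Annualized: 0.92607^(1/7) − 1 ≈ -0.01091.

-1.09%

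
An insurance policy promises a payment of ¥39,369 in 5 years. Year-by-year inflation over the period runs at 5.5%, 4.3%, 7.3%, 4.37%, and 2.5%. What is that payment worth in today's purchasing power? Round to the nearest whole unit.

Price-level factor over 5 years: 1.055 × 1.043 × 1.073 × 1.0437 × 1.025 ≈ 1.2630950666.
Purchasing power today: ¥39,369 divided by that factor.

¥31,169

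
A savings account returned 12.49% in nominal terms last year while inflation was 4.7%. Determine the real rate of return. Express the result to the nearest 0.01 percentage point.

Real return via the Fisher equation: (1 + 12.49%)/(1 + 4.7%) − 1 = 1.1249/1.047 − 1 ≈ 0.07440.

7.44%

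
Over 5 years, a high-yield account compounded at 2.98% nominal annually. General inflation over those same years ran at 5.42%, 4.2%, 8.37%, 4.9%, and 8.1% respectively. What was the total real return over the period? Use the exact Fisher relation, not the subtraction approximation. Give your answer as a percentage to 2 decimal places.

Cumulative inflation factor: 1.0542 × 1.042 × 1.0837 × 1.049 × 1.081 ≈ 1.34990.
Nominal growth factor: 1.15815. Real growth factor = 1.15815 / 1.34990 ≈ 0.85795.
Total real return ≈ -14.2047%.

-14.20%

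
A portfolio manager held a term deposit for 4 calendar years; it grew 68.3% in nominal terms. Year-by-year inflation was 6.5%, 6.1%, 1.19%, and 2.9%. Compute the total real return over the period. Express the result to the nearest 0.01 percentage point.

43.04%

Cumulative inflation factor: 1.065 × 1.061 × 1.0119 × 1.029 ≈ 1.17657.
Nominal growth factor: 1.68300. Real growth factor = 1.68300 / 1.17657 ≈ 1.43043.
Total real return ≈ 43.0428%.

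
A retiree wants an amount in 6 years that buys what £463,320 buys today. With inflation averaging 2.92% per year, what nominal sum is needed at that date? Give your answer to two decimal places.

£550,655.16

Cumulative price-level factor: (1+2.92%)^6 ≈ 1.1884985747.
The nominal amount required is £463,320 scaled up by that factor.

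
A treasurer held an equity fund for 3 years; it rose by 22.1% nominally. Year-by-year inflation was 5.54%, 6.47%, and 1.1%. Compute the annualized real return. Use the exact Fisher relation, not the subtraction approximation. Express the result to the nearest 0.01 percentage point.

Cumulative inflation factor: 1.0554 × 1.0647 × 1.011 ≈ 1.13604.
Nominal growth factor: 1.22100. Real growth factor = 1.22100 / 1.13604 ≈ 1.07478.
Annualized: 1.07478^(1/3) − 1 ≈ 0.02433.

2.43%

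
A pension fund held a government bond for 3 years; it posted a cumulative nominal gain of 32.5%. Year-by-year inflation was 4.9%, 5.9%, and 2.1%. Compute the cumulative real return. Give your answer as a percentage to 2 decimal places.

Cumulative inflation factor: 1.049 × 1.059 × 1.021 ≈ 1.13422.
Nominal growth factor: 1.32500. Real growth factor = 1.32500 / 1.13422 ≈ 1.16820.
Total real return ≈ 16.8204%.

16.82%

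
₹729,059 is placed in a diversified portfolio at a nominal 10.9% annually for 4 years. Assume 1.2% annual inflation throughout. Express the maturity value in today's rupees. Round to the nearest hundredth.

Nominal value at maturity: ₹729,059 × (1 + 10.9%)^4 ≈ ₹1,102,779.95.
Price-level factor over 4 years: (1 + 1.2%)^4 ≈ 1.0488709327.
Dividing the nominal maturity value by the price-level factor gives the value in today's money.

₹1,051,397.19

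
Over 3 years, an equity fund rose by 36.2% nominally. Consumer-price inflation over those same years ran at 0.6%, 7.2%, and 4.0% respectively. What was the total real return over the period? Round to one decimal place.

21.4%

Cumulative inflation factor: 1.006 × 1.072 × 1.040 ≈ 1.12157.
Nominal growth factor: 1.36200. Real growth factor = 1.36200 / 1.12157 ≈ 1.21437.
Total real return ≈ 21.4370%.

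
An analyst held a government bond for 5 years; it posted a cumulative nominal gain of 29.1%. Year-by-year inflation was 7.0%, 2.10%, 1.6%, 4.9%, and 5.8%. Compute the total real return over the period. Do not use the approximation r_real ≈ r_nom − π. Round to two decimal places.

4.80%

Cumulative inflation factor: 1.070 × 1.0210 × 1.016 × 1.049 × 1.058 ≈ 1.23187.
Nominal growth factor: 1.29100. Real growth factor = 1.29100 / 1.23187 ≈ 1.04800.
Total real return ≈ 4.8001%.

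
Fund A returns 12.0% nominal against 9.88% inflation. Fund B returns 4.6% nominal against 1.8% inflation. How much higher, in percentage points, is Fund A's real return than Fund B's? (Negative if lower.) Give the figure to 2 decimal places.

Fund A real return: 1.120/1.0988 − 1 = 1.929%.
Fund B real return: 1.046/1.018 − 1 = 2.750%.
Difference: 1.929 − 2.750 = -0.821 pp.

-0.82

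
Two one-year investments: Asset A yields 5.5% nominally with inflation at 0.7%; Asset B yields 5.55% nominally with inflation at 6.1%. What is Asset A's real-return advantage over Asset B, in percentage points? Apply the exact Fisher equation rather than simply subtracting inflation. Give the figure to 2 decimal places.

5.29

Asset A real return: 1.055/1.007 − 1 = 4.767%.
Asset B real return: 1.0555/1.061 − 1 = -0.518%.
Difference: 4.767 − (-0.518) = 5.285 pp.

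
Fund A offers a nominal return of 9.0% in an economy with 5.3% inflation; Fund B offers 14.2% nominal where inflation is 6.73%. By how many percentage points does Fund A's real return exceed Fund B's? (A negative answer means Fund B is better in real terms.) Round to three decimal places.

Fund A real return: 1.090/1.053 − 1 = 3.5138%.
Fund B real return: 1.142/1.0673 − 1 = 6.9990%.
Difference: 3.5138 − 6.9990 = -3.4852 pp.

-3.485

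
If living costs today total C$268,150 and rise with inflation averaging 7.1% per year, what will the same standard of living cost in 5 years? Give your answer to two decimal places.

Cumulative price-level factor: (1+7.1%)^5 ≈ 1.4091179726.
The nominal amount required is C$268,150 scaled up by that factor.

C$377,854.98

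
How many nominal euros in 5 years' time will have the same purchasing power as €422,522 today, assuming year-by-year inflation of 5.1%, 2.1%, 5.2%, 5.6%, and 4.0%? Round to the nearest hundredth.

€523,830.50

Cumulative price-level factor: 1.051 × 1.021 × 1.052 × 1.056 × 1.040 ≈ 1.2397709488.
The nominal amount required is €422,522 scaled up by that factor.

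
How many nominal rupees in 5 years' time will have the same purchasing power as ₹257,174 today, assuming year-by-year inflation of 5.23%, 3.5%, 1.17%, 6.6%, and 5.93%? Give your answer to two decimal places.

Cumulative price-level factor: 1.0523 × 1.035 × 1.0117 × 1.066 × 1.0593 ≈ 1.2442505665.
The nominal amount required is ₹257,174 scaled up by that factor.

₹319,988.90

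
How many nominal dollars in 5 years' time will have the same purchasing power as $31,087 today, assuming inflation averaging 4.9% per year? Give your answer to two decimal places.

$39,487.19

Cumulative price-level factor: (1+4.9%)^5 ≈ 1.2702155965.
The nominal amount required is $31,087 scaled up by that factor.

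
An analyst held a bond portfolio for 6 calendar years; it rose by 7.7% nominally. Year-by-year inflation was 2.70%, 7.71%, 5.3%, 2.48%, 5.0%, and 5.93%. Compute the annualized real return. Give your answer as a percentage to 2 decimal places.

-3.43%

Cumulative inflation factor: 1.0270 × 1.0771 × 1.053 × 1.0248 × 1.050 × 1.0593 ≈ 1.32771.
Nominal growth factor: 1.07700. Real growth factor = 1.07700 / 1.32771 ≈ 0.81117.
Annualized: 0.81117^(1/6) − 1 ≈ -0.03428.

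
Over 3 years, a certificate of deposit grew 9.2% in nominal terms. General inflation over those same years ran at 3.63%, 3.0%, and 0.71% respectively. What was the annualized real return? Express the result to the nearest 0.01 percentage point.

0.53%

Cumulative inflation factor: 1.0363 × 1.030 × 1.0071 ≈ 1.07497.
Nominal growth factor: 1.09200. Real growth factor = 1.09200 / 1.07497 ≈ 1.01584.
Annualized: 1.01584^(1/3) − 1 ≈ 0.00525.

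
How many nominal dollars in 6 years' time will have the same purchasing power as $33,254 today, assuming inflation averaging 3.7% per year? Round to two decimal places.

$41,353.90

Cumulative price-level factor: (1+3.7%)^6 ≈ 1.2435765910.
Multiplying $33,254 by the price-level factor gives the future nominal sum.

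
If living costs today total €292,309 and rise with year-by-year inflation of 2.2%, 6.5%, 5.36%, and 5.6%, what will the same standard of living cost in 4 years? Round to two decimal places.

Cumulative price-level factor: 1.022 × 1.065 × 1.0536 × 1.056 ≈ 1.2109889595.
The nominal amount required is €292,309 scaled up by that factor.

€353,982.97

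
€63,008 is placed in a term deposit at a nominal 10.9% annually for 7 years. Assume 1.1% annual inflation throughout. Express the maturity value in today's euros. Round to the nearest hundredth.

Nominal value at maturity: €63,008 × (1 + 10.9%)^7 ≈ €129,991.97.
Price-level factor over 7 years: (1 + 1.1%)^7 ≈ 1.0795881008.
Dividing the nominal maturity value by the price-level factor gives the value in today's money.

€120,408.86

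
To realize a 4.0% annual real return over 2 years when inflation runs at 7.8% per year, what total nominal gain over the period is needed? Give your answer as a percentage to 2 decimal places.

Required annual nominal rate: (1+4.0%)(1+7.8%) − 1 = 12.112%.
Cumulative over 2 years: (1 + 0.12112)^2 − 1 ≈ 0.25691.

25.69%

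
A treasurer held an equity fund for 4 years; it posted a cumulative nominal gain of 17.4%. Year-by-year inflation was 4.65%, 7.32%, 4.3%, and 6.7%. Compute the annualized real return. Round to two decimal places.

-1.55%

Cumulative inflation factor: 1.0465 × 1.0732 × 1.043 × 1.067 ≈ 1.24988.
Nominal growth factor: 1.17400. Real growth factor = 1.17400 / 1.24988 ≈ 0.93929.
Annualized: 0.93929^(1/4) − 1 ≈ -0.01554.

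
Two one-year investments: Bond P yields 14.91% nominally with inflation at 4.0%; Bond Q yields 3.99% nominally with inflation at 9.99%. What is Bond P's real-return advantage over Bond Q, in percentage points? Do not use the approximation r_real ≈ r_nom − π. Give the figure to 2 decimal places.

15.95

Bond P real return: 1.1491/1.040 − 1 = 10.490%.
Bond Q real return: 1.0399/1.0999 − 1 = -5.455%.
Difference: 10.490 − (-5.455) = 15.945 pp.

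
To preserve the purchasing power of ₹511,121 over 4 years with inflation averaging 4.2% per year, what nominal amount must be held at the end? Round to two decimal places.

₹602,552.09

Cumulative price-level factor: (1+4.2%)^4 ≈ 1.1788834637.
The nominal amount required is ₹511,121 scaled up by that factor.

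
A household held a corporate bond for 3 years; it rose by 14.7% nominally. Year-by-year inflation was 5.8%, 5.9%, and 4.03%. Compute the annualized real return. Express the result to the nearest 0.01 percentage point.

-0.53%

Cumulative inflation factor: 1.058 × 1.059 × 1.0403 ≈ 1.16558.
Nominal growth factor: 1.14700. Real growth factor = 1.14700 / 1.16558 ≈ 0.98406.
Annualized: 0.98406^(1/3) − 1 ≈ -0.00534.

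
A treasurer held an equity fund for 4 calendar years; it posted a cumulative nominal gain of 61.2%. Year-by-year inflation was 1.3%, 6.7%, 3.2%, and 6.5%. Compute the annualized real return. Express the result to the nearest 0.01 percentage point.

Cumulative inflation factor: 1.013 × 1.067 × 1.032 × 1.065 ≈ 1.18796.
Nominal growth factor: 1.61200. Real growth factor = 1.61200 / 1.18796 ≈ 1.35694.
Annualized: 1.35694^(1/4) − 1 ≈ 0.07930.

7.93%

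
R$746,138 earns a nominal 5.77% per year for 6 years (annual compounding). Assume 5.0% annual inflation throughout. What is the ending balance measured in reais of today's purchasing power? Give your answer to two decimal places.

Nominal value at maturity: R$746,138 × (1 + 5.77%)^6 ≈ R$1,044,706.23.
Price-level factor over 6 years: (1 + 5.0%)^6 ≈ 1.3400956406.
The maturity value deflated by that factor is the answer in today's purchasing power.

R$779,575.87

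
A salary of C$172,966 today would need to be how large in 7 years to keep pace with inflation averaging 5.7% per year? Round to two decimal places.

Cumulative price-level factor: (1+5.7%)^7 ≈ 1.4740930926.
The nominal amount required is C$172,966 scaled up by that factor.

C$254,967.99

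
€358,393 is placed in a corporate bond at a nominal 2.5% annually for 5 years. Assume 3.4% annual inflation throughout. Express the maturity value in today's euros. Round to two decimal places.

Nominal value at maturity: €358,393 × (1 + 2.5%)^5 ≈ €405,488.78.
Price-level factor over 5 years: (1 + 3.4%)^5 ≈ 1.1819597671.
The maturity value deflated by that factor is the answer in today's purchasing power.

€343,064.79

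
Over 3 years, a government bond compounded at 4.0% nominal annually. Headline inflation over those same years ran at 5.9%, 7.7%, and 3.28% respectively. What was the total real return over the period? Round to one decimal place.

-4.5%

Cumulative inflation factor: 1.059 × 1.077 × 1.0328 ≈ 1.17795.
Nominal growth factor: 1.12486. Real growth factor = 1.12486 / 1.17795 ≈ 0.95493.
Total real return ≈ -4.5069%.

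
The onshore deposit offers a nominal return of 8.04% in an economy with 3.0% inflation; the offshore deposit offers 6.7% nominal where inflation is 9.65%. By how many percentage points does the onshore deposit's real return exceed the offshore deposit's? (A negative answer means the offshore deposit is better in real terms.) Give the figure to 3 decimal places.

7.584

The onshore deposit real return: 1.0804/1.030 − 1 = 4.8932%.
The offshore deposit real return: 1.067/1.0965 − 1 = -2.6904%.
Difference: 4.8932 − (-2.6904) = 7.5836 pp.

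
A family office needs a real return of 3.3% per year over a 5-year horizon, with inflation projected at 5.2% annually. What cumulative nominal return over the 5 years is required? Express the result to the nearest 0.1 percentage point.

51.6%

Required annual nominal rate: (1+3.3%)(1+5.2%) − 1 = 8.6716%.
Cumulative over 5 years: (1 + 0.086716)^5 − 1 ≈ 0.51559.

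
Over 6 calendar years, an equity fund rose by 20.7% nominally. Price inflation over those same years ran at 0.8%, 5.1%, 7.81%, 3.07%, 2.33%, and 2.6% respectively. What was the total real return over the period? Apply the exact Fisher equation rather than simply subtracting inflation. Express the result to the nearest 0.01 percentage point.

-2.34%

Cumulative inflation factor: 1.008 × 1.051 × 1.0781 × 1.0307 × 1.0233 × 1.026 ≈ 1.23596.
Nominal growth factor: 1.20700. Real growth factor = 1.20700 / 1.23596 ≈ 0.97657.
Total real return ≈ -2.3432%.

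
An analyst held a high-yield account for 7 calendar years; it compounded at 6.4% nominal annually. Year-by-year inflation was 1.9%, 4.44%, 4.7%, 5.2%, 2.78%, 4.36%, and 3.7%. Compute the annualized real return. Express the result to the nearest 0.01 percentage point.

Cumulative inflation factor: 1.019 × 1.0444 × 1.047 × 1.052 × 1.0278 × 1.0436 × 1.037 ≈ 1.30384.
Nominal growth factor: 1.54380. Real growth factor = 1.54380 / 1.30384 ≈ 1.18404.
Annualized: 1.18404^(1/7) − 1 ≈ 0.02443.

2.44%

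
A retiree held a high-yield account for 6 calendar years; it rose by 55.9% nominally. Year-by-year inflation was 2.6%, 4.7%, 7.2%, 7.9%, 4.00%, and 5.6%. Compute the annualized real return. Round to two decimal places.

2.24%

Cumulative inflation factor: 1.026 × 1.047 × 1.072 × 1.079 × 1.0400 × 1.056 ≈ 1.36461.
Nominal growth factor: 1.55900. Real growth factor = 1.55900 / 1.36461 ≈ 1.14245.
Annualized: 1.14245^(1/6) − 1 ≈ 0.02244.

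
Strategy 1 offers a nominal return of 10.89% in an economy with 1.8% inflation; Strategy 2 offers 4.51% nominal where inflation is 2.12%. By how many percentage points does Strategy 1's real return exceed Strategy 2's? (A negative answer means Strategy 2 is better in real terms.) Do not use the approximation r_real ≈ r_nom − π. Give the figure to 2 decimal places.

6.59

Strategy 1 real return: 1.1089/1.018 − 1 = 8.929%.
Strategy 2 real return: 1.0451/1.0212 − 1 = 2.340%.
Difference: 8.929 − 2.340 = 6.589 pp.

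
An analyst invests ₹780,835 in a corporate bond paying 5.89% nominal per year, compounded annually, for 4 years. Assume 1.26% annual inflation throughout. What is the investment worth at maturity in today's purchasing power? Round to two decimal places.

Nominal value at maturity: ₹780,835 × (1 + 5.89%)^4 ≈ ₹981,700.62.
Price-level factor over 4 years: (1 + 1.26%)^4 ≈ 1.0513605867.
The maturity value deflated by that factor is the answer in today's purchasing power.

₹933,743.03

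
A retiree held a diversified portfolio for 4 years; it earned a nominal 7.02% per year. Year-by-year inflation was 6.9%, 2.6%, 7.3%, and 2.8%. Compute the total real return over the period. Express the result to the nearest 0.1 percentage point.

8.4%

Cumulative inflation factor: 1.069 × 1.026 × 1.073 × 1.028 ≈ 1.20981.
Nominal growth factor: 1.31178. Real growth factor = 1.31178 / 1.20981 ≈ 1.08428.
Total real return ≈ 8.4281%.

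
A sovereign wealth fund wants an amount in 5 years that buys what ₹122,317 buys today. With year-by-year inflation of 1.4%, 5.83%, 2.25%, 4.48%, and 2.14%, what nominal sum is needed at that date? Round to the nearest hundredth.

₹143,227.33

Cumulative price-level factor: 1.014 × 1.0583 × 1.0225 × 1.0448 × 1.0214 ≈ 1.1709519799.
Multiplying ₹122,317 by the price-level factor gives the future nominal sum.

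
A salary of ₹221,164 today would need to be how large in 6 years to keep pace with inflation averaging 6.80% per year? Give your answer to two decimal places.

Cumulative price-level factor: (1+6.80%)^6 ≈ 1.4839781831.
Multiplying ₹221,164 by the price-level factor gives the future nominal sum.

₹328,202.55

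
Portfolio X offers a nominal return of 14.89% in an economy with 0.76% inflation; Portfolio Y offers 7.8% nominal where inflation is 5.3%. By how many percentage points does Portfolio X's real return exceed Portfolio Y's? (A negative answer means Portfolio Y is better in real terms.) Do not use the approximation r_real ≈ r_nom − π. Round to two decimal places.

11.65

Portfolio X real return: 1.1489/1.0076 − 1 = 14.023%.
Portfolio Y real return: 1.078/1.053 − 1 = 2.374%.
Difference: 14.023 − 2.374 = 11.649 pp.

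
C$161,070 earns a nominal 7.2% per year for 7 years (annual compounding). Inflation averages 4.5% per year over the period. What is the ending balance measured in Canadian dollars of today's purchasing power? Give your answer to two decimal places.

C$192,559.13

Nominal value at maturity: C$161,070 × (1 + 7.2%)^7 ≈ C$262,046.37.
Price-level factor over 7 years: (1 + 4.5%)^7 ≈ 1.3608618305.
Dividing the nominal maturity value by the price-level factor gives the value in today's money.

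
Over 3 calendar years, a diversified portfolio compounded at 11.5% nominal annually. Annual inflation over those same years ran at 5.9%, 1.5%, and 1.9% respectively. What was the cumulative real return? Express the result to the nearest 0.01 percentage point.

Cumulative inflation factor: 1.059 × 1.015 × 1.019 ≈ 1.09531.
Nominal growth factor: 1.38620. Real growth factor = 1.38620 / 1.09531 ≈ 1.26558.
Total real return ≈ 26.5577%.

26.56%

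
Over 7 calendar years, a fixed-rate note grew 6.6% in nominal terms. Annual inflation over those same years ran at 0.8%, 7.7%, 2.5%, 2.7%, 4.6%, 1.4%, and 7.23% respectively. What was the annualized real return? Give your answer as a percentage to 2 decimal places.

-2.79%

Cumulative inflation factor: 1.008 × 1.077 × 1.025 × 1.027 × 1.046 × 1.014 × 1.0723 ≈ 1.29974.
Nominal growth factor: 1.06600. Real growth factor = 1.06600 / 1.29974 ≈ 0.82016.
Annualized: 0.82016^(1/7) − 1 ≈ -0.02792.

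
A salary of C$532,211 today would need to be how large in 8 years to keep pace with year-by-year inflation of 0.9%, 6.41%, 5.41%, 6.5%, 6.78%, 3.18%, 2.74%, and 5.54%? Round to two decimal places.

C$766,356.72

Cumulative price-level factor: 1.009 × 1.0641 × 1.0541 × 1.065 × 1.0678 × 1.0318 × 1.0274 × 1.0554 ≈ 1.4399490373.
The nominal amount required is C$532,211 scaled up by that factor.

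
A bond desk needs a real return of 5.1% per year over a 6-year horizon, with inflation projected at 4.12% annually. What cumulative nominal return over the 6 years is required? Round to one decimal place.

71.7%

Required annual nominal rate: (1+5.1%)(1+4.12%) − 1 = 9.43012%.
Cumulative over 6 years: (1 + 0.0943012)^6 − 1 ≈ 0.71720.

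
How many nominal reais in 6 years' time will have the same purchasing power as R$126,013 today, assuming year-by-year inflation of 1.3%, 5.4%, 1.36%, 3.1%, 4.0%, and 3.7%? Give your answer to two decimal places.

Cumulative price-level factor: 1.013 × 1.054 × 1.0136 × 1.031 × 1.040 × 1.037 ≈ 1.2033374116.
The nominal amount required is R$126,013 scaled up by that factor.

R$151,636.16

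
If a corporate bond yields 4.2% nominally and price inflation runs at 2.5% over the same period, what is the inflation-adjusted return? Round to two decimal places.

1.66%

Real return via the Fisher equation: (1 + 4.2%)/(1 + 2.5%) − 1 = 1.042/1.025 − 1 ≈ 0.01659.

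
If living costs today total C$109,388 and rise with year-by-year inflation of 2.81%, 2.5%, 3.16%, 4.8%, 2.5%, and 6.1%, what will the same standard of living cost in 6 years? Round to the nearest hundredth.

Cumulative price-level factor: 1.0281 × 1.025 × 1.0316 × 1.048 × 1.025 × 1.061 ≈ 1.2389993826.
Multiplying C$109,388 by the price-level factor gives the future nominal sum.

C$135,531.66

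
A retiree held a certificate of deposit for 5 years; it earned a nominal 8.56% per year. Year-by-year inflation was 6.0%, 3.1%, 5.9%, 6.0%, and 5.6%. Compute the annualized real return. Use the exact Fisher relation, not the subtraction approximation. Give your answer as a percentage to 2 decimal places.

3.08%

Cumulative inflation factor: 1.060 × 1.031 × 1.059 × 1.060 × 1.056 ≈ 1.29548.
Nominal growth factor: 1.50782. Real growth factor = 1.50782 / 1.29548 ≈ 1.16391.
Annualized: 1.16391^(1/5) − 1 ≈ 0.03082.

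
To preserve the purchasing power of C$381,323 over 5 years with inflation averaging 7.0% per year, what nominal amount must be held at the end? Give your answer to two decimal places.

C$534,825.23

Cumulative price-level factor: (1+7.0%)^5 = 1.4025517307.
The nominal amount required is C$381,323 scaled up by that factor.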